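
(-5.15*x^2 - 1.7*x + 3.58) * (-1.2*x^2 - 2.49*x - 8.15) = 6.18*x^4 + 14.8635*x^3 + 41.9095*x^2 + 4.9408*x - 29.177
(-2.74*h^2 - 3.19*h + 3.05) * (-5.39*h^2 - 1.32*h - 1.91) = 14.7686*h^4 + 20.8109*h^3 - 6.9953*h^2 + 2.0669*h - 5.8255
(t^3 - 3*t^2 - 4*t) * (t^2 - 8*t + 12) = t^5 - 11*t^4 + 32*t^3 - 4*t^2 - 48*t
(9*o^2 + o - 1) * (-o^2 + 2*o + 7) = -9*o^4 + 17*o^3 + 66*o^2 + 5*o - 7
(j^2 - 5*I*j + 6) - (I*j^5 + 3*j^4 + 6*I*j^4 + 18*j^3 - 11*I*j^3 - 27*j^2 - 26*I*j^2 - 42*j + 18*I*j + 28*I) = -I*j^5 - 3*j^4 - 6*I*j^4 - 18*j^3 + 11*I*j^3 + 28*j^2 + 26*I*j^2 + 42*j - 23*I*j + 6 - 28*I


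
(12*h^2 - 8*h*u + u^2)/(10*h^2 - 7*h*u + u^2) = (-6*h + u)/(-5*h + u)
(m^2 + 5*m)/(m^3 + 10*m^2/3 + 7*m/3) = 3*(m + 5)/(3*m^2 + 10*m + 7)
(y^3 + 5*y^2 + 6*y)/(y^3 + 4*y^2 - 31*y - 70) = y*(y + 3)/(y^2 + 2*y - 35)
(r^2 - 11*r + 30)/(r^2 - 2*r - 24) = (r - 5)/(r + 4)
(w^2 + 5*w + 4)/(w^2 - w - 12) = (w^2 + 5*w + 4)/(w^2 - w - 12)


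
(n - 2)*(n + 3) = n^2 + n - 6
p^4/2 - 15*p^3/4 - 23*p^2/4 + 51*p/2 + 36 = (p/2 + 1)*(p - 8)*(p - 3)*(p + 3/2)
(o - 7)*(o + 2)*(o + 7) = o^3 + 2*o^2 - 49*o - 98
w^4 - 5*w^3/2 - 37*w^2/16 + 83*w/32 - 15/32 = (w - 3)*(w - 1/2)*(w - 1/4)*(w + 5/4)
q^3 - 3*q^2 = q^2*(q - 3)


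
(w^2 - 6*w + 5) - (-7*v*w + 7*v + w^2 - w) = 7*v*w - 7*v - 5*w + 5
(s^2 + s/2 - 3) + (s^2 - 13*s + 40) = 2*s^2 - 25*s/2 + 37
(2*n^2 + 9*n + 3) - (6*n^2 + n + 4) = -4*n^2 + 8*n - 1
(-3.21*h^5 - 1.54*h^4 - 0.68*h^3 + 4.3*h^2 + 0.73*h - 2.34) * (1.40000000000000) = -4.494*h^5 - 2.156*h^4 - 0.952*h^3 + 6.02*h^2 + 1.022*h - 3.276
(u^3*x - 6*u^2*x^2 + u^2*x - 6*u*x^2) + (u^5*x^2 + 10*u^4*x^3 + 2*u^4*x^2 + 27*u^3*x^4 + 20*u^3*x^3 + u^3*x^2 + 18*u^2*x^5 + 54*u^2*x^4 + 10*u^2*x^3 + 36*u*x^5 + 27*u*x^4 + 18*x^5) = u^5*x^2 + 10*u^4*x^3 + 2*u^4*x^2 + 27*u^3*x^4 + 20*u^3*x^3 + u^3*x^2 + u^3*x + 18*u^2*x^5 + 54*u^2*x^4 + 10*u^2*x^3 - 6*u^2*x^2 + u^2*x + 36*u*x^5 + 27*u*x^4 - 6*u*x^2 + 18*x^5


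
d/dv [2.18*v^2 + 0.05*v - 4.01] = 4.36*v + 0.05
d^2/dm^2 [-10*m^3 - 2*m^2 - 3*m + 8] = -60*m - 4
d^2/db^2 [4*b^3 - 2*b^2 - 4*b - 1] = 24*b - 4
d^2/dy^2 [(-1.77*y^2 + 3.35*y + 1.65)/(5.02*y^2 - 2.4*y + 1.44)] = (126.19276*y^3 + 326.253816*y^2 - 264.57408*y + 10.967616)/(126.506008*y^6 - 181.44288*y^5 + 195.611328*y^4 - 117.91872*y^3 + 56.111616*y^2 - 14.92992*y + 2.985984)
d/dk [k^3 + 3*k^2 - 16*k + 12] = 3*k^2 + 6*k - 16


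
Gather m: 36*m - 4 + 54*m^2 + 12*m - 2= 54*m^2 + 48*m - 6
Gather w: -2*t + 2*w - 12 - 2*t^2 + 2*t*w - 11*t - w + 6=-2*t^2 - 13*t + w*(2*t + 1) - 6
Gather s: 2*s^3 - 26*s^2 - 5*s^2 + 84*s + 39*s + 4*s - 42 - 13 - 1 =2*s^3 - 31*s^2 + 127*s - 56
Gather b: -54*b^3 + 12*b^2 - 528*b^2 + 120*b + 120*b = -54*b^3 - 516*b^2 + 240*b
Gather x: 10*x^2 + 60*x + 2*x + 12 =10*x^2 + 62*x + 12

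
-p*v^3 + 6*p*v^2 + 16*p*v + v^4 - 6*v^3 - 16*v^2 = v*(-p + v)*(v - 8)*(v + 2)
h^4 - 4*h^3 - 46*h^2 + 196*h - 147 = (h - 7)*(h - 3)*(h - 1)*(h + 7)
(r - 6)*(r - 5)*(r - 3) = r^3 - 14*r^2 + 63*r - 90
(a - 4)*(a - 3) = a^2 - 7*a + 12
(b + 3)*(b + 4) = b^2 + 7*b + 12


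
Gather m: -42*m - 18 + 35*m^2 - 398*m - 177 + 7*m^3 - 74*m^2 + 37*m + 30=7*m^3 - 39*m^2 - 403*m - 165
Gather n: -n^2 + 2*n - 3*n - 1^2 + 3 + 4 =-n^2 - n + 6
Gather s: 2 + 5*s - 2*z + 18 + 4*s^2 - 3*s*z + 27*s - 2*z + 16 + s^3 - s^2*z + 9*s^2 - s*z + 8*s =s^3 + s^2*(13 - z) + s*(40 - 4*z) - 4*z + 36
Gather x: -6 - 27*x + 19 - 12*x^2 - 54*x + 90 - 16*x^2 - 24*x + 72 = -28*x^2 - 105*x + 175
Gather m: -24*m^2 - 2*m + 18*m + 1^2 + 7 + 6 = -24*m^2 + 16*m + 14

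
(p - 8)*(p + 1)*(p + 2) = p^3 - 5*p^2 - 22*p - 16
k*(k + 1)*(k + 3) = k^3 + 4*k^2 + 3*k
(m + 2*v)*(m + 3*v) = m^2 + 5*m*v + 6*v^2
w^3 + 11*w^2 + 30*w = w*(w + 5)*(w + 6)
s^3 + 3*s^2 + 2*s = s*(s + 1)*(s + 2)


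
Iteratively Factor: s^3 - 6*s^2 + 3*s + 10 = (s - 2)*(s^2 - 4*s - 5) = (s - 5)*(s - 2)*(s + 1)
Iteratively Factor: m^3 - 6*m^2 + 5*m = (m)*(m^2 - 6*m + 5) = m*(m - 1)*(m - 5)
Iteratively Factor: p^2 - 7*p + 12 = (p - 4)*(p - 3)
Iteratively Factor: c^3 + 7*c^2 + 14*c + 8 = (c + 2)*(c^2 + 5*c + 4) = (c + 2)*(c + 4)*(c + 1)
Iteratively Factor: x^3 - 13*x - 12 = (x + 3)*(x^2 - 3*x - 4) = (x + 1)*(x + 3)*(x - 4)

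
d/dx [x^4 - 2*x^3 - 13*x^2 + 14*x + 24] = 4*x^3 - 6*x^2 - 26*x + 14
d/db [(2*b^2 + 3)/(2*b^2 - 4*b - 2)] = (-2*b^2 - 5*b + 3)/(b^4 - 4*b^3 + 2*b^2 + 4*b + 1)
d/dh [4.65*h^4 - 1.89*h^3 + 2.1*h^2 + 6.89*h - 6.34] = 18.6*h^3 - 5.67*h^2 + 4.2*h + 6.89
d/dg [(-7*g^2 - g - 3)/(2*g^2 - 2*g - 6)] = 4*g*(g + 6)/(g^4 - 2*g^3 - 5*g^2 + 6*g + 9)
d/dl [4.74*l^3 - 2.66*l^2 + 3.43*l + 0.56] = 14.22*l^2 - 5.32*l + 3.43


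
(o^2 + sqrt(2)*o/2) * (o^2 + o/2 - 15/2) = o^4 + o^3/2 + sqrt(2)*o^3/2 - 15*o^2/2 + sqrt(2)*o^2/4 - 15*sqrt(2)*o/4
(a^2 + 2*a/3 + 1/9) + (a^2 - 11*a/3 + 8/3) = 2*a^2 - 3*a + 25/9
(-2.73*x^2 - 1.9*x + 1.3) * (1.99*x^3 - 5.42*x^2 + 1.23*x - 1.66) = -5.4327*x^5 + 11.0156*x^4 + 9.5271*x^3 - 4.8512*x^2 + 4.753*x - 2.158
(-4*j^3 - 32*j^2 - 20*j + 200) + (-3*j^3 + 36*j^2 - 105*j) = -7*j^3 + 4*j^2 - 125*j + 200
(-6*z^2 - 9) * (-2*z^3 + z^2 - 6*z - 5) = 12*z^5 - 6*z^4 + 54*z^3 + 21*z^2 + 54*z + 45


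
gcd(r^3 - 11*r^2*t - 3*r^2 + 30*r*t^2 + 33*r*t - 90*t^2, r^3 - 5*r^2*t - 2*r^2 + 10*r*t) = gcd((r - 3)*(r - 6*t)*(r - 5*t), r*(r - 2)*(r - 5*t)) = r - 5*t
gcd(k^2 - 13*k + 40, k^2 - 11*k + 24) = k - 8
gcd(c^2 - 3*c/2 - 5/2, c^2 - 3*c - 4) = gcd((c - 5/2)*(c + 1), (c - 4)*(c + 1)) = c + 1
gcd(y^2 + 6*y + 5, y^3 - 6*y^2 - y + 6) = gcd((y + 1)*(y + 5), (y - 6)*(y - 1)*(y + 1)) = y + 1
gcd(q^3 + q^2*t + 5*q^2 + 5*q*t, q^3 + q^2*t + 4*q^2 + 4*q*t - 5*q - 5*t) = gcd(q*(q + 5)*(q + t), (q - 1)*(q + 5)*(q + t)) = q^2 + q*t + 5*q + 5*t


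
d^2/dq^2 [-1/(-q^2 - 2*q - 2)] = 2*(-q^2 - 2*q + 4*(q + 1)^2 - 2)/(q^2 + 2*q + 2)^3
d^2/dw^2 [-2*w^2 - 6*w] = -4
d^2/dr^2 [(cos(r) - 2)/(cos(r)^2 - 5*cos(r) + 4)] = (-9*(1 - cos(2*r))^2*cos(r)/4 + 3*(1 - cos(2*r))^2/4 + 115*cos(r)/2 - 4*cos(2*r) - 3*cos(3*r) + cos(5*r)/2 - 51)/((cos(r) - 4)^3*(cos(r) - 1)^3)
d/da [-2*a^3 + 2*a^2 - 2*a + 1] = -6*a^2 + 4*a - 2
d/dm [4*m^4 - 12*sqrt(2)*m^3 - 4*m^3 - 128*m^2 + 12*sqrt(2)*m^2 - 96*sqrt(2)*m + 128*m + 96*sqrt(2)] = 16*m^3 - 36*sqrt(2)*m^2 - 12*m^2 - 256*m + 24*sqrt(2)*m - 96*sqrt(2) + 128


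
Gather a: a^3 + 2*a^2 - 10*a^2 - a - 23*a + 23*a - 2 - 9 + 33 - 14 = a^3 - 8*a^2 - a + 8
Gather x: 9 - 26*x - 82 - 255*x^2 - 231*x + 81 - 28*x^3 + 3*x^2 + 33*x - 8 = -28*x^3 - 252*x^2 - 224*x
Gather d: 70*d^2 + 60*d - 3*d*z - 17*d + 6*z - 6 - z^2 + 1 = 70*d^2 + d*(43 - 3*z) - z^2 + 6*z - 5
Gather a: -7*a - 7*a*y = a*(-7*y - 7)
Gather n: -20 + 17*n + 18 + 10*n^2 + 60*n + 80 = 10*n^2 + 77*n + 78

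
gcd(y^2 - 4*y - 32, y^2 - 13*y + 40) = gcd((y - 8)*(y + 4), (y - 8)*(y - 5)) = y - 8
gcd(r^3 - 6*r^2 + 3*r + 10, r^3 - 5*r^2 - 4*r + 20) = r^2 - 7*r + 10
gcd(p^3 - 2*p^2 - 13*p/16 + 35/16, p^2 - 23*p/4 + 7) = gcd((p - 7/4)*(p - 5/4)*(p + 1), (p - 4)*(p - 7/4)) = p - 7/4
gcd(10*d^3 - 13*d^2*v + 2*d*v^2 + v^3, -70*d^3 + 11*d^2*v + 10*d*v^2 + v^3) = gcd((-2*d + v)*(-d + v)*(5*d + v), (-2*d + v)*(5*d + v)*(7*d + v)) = -10*d^2 + 3*d*v + v^2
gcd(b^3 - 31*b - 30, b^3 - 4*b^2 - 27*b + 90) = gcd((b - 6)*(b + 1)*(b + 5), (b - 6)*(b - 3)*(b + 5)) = b^2 - b - 30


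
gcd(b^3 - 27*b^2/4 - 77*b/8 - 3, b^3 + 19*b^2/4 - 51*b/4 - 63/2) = 1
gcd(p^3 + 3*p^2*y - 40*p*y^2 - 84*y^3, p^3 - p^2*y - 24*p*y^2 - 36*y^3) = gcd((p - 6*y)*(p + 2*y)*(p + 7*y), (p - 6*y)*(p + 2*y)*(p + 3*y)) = -p^2 + 4*p*y + 12*y^2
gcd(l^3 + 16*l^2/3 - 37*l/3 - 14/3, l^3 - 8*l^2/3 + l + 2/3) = l^2 - 5*l/3 - 2/3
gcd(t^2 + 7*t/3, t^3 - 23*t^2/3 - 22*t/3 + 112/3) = t + 7/3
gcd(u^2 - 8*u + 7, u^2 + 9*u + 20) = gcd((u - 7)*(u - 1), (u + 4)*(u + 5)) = 1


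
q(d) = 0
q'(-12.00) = 0.00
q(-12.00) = 0.00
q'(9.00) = 0.00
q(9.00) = 0.00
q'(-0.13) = 0.00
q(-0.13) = 0.00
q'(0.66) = 0.00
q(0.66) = 0.00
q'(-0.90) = 0.00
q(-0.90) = 0.00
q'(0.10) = 0.00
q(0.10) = 0.00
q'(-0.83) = 0.00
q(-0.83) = 0.00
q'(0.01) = 0.00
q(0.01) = 0.00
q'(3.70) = 0.00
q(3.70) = 0.00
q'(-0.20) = 0.00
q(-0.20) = 0.00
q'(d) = 0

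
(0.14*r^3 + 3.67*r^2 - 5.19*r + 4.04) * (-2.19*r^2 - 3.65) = -0.3066*r^5 - 8.0373*r^4 + 10.8551*r^3 - 22.2431*r^2 + 18.9435*r - 14.746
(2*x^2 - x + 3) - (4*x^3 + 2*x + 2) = -4*x^3 + 2*x^2 - 3*x + 1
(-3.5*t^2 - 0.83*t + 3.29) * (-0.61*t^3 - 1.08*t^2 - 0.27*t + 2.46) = 2.135*t^5 + 4.2863*t^4 - 0.1655*t^3 - 11.9391*t^2 - 2.9301*t + 8.0934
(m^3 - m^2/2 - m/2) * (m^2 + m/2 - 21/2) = m^5 - 45*m^3/4 + 5*m^2 + 21*m/4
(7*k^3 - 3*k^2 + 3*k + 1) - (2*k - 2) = 7*k^3 - 3*k^2 + k + 3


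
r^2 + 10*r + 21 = (r + 3)*(r + 7)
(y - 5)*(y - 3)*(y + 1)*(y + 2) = y^4 - 5*y^3 - 7*y^2 + 29*y + 30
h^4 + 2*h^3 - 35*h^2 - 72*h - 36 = (h - 6)*(h + 1)^2*(h + 6)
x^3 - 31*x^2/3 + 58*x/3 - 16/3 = (x - 8)*(x - 2)*(x - 1/3)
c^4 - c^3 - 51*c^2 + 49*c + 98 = (c - 7)*(c - 2)*(c + 1)*(c + 7)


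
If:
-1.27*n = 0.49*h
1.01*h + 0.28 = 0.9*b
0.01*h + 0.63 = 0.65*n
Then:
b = -2.40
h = -2.42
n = 0.93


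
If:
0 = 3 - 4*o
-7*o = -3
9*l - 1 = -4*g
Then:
No Solution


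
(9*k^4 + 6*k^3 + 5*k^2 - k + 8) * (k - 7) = 9*k^5 - 57*k^4 - 37*k^3 - 36*k^2 + 15*k - 56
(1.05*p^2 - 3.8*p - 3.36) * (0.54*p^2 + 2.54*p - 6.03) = 0.567*p^4 + 0.615*p^3 - 17.7979*p^2 + 14.3796*p + 20.2608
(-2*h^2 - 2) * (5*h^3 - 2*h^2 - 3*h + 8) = -10*h^5 + 4*h^4 - 4*h^3 - 12*h^2 + 6*h - 16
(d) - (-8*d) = 9*d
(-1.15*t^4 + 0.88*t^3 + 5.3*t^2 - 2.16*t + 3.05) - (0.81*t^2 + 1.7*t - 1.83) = -1.15*t^4 + 0.88*t^3 + 4.49*t^2 - 3.86*t + 4.88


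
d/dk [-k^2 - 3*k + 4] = -2*k - 3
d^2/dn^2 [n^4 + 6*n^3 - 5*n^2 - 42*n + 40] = 12*n^2 + 36*n - 10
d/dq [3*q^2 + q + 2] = 6*q + 1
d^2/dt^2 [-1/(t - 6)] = -2/(t - 6)^3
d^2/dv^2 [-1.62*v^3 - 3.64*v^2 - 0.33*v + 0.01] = -9.72*v - 7.28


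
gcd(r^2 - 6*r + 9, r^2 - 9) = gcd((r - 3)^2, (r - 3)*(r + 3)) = r - 3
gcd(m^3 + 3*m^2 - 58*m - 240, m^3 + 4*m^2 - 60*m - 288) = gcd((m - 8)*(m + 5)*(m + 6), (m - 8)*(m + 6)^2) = m^2 - 2*m - 48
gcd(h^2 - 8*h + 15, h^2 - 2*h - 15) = h - 5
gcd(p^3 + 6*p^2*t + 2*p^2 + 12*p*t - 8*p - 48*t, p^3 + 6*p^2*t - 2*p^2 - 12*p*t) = p^2 + 6*p*t - 2*p - 12*t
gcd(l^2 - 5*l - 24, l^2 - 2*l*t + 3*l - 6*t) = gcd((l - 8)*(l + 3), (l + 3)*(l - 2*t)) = l + 3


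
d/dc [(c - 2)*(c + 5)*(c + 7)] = 3*c^2 + 20*c + 11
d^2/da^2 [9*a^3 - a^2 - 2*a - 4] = 54*a - 2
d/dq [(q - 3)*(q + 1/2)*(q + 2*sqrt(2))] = 3*q^2 - 5*q + 4*sqrt(2)*q - 5*sqrt(2) - 3/2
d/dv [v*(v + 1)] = 2*v + 1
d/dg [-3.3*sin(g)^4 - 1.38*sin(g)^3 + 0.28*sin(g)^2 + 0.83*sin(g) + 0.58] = (-13.2*sin(g)^3 - 4.14*sin(g)^2 + 0.56*sin(g) + 0.83)*cos(g)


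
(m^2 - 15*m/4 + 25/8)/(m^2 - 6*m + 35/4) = (4*m - 5)/(2*(2*m - 7))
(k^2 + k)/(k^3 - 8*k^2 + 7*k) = (k + 1)/(k^2 - 8*k + 7)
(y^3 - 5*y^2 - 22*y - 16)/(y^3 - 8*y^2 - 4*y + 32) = (y + 1)/(y - 2)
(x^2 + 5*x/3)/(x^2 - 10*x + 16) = x*(3*x + 5)/(3*(x^2 - 10*x + 16))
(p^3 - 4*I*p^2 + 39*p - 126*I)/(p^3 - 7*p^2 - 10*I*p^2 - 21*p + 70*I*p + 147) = (p + 6*I)/(p - 7)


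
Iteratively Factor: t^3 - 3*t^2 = (t)*(t^2 - 3*t) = t*(t - 3)*(t)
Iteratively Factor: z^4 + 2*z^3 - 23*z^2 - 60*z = (z + 3)*(z^3 - z^2 - 20*z) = (z + 3)*(z + 4)*(z^2 - 5*z) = (z - 5)*(z + 3)*(z + 4)*(z)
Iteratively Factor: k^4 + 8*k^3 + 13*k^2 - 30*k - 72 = (k + 3)*(k^3 + 5*k^2 - 2*k - 24) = (k + 3)^2*(k^2 + 2*k - 8) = (k - 2)*(k + 3)^2*(k + 4)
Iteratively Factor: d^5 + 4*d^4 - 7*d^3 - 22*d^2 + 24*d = (d - 2)*(d^4 + 6*d^3 + 5*d^2 - 12*d) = (d - 2)*(d + 4)*(d^3 + 2*d^2 - 3*d) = (d - 2)*(d - 1)*(d + 4)*(d^2 + 3*d) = (d - 2)*(d - 1)*(d + 3)*(d + 4)*(d)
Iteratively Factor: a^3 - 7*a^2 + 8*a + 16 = (a - 4)*(a^2 - 3*a - 4) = (a - 4)^2*(a + 1)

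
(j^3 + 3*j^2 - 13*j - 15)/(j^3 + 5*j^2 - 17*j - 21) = (j + 5)/(j + 7)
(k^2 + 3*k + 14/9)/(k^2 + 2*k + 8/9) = (3*k + 7)/(3*k + 4)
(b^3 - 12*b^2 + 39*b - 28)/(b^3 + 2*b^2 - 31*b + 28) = (b - 7)/(b + 7)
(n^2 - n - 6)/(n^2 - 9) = (n + 2)/(n + 3)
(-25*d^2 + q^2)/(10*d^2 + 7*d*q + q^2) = (-5*d + q)/(2*d + q)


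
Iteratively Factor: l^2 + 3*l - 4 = (l + 4)*(l - 1)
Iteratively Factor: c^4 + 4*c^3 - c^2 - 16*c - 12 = (c + 1)*(c^3 + 3*c^2 - 4*c - 12) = (c - 2)*(c + 1)*(c^2 + 5*c + 6) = (c - 2)*(c + 1)*(c + 3)*(c + 2)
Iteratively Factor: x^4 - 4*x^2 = (x + 2)*(x^3 - 2*x^2) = (x - 2)*(x + 2)*(x^2) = x*(x - 2)*(x + 2)*(x)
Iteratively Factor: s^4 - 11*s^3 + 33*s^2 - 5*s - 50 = (s + 1)*(s^3 - 12*s^2 + 45*s - 50) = (s - 5)*(s + 1)*(s^2 - 7*s + 10) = (s - 5)^2*(s + 1)*(s - 2)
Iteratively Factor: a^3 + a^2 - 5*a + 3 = (a - 1)*(a^2 + 2*a - 3) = (a - 1)^2*(a + 3)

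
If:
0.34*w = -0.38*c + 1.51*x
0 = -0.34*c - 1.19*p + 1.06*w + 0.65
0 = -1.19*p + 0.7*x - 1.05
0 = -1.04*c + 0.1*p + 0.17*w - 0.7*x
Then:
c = -0.12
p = -1.16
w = -1.95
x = -0.47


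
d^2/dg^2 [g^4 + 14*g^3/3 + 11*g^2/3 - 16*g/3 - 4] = 12*g^2 + 28*g + 22/3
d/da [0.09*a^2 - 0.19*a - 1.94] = 0.18*a - 0.19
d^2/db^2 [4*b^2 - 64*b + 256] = 8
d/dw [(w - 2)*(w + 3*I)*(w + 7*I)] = 3*w^2 + w*(-4 + 20*I) - 21 - 20*I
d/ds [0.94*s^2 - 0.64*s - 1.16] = 1.88*s - 0.64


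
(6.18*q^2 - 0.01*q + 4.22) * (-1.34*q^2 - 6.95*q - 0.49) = -8.2812*q^4 - 42.9376*q^3 - 8.6135*q^2 - 29.3241*q - 2.0678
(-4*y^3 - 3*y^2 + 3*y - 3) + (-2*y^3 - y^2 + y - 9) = -6*y^3 - 4*y^2 + 4*y - 12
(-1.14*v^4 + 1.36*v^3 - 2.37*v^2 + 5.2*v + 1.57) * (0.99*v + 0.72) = -1.1286*v^5 + 0.5256*v^4 - 1.3671*v^3 + 3.4416*v^2 + 5.2983*v + 1.1304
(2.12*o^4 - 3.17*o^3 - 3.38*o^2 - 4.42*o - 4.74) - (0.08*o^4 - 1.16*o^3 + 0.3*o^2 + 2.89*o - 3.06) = 2.04*o^4 - 2.01*o^3 - 3.68*o^2 - 7.31*o - 1.68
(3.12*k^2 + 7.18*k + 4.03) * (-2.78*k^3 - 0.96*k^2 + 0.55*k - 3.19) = -8.6736*k^5 - 22.9556*k^4 - 16.3802*k^3 - 9.8726*k^2 - 20.6877*k - 12.8557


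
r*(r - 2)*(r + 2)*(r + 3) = r^4 + 3*r^3 - 4*r^2 - 12*r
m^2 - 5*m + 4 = (m - 4)*(m - 1)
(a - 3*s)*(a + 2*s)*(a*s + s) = a^3*s - a^2*s^2 + a^2*s - 6*a*s^3 - a*s^2 - 6*s^3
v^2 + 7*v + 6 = (v + 1)*(v + 6)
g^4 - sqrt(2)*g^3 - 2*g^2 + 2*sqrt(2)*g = g*(g - sqrt(2))^2*(g + sqrt(2))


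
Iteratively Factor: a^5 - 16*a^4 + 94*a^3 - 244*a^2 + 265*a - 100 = (a - 5)*(a^4 - 11*a^3 + 39*a^2 - 49*a + 20) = (a - 5)*(a - 4)*(a^3 - 7*a^2 + 11*a - 5) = (a - 5)*(a - 4)*(a - 1)*(a^2 - 6*a + 5) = (a - 5)*(a - 4)*(a - 1)^2*(a - 5)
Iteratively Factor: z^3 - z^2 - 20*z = (z)*(z^2 - z - 20) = z*(z - 5)*(z + 4)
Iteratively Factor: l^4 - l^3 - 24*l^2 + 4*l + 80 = (l + 4)*(l^3 - 5*l^2 - 4*l + 20) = (l + 2)*(l + 4)*(l^2 - 7*l + 10) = (l - 2)*(l + 2)*(l + 4)*(l - 5)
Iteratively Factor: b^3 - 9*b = (b)*(b^2 - 9) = b*(b + 3)*(b - 3)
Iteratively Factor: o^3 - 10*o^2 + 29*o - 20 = (o - 1)*(o^2 - 9*o + 20) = (o - 5)*(o - 1)*(o - 4)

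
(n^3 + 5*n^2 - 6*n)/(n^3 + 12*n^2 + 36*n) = (n - 1)/(n + 6)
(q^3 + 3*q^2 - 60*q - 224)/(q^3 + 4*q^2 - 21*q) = (q^2 - 4*q - 32)/(q*(q - 3))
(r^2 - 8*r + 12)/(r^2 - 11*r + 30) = (r - 2)/(r - 5)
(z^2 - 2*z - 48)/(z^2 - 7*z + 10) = (z^2 - 2*z - 48)/(z^2 - 7*z + 10)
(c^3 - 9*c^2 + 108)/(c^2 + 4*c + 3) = (c^2 - 12*c + 36)/(c + 1)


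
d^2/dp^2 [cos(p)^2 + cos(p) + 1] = -cos(p) - 2*cos(2*p)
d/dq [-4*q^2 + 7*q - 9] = 7 - 8*q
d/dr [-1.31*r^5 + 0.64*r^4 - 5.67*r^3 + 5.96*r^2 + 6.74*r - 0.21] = -6.55*r^4 + 2.56*r^3 - 17.01*r^2 + 11.92*r + 6.74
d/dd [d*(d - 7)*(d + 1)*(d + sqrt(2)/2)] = 4*d^3 - 18*d^2 + 3*sqrt(2)*d^2/2 - 14*d - 6*sqrt(2)*d - 7*sqrt(2)/2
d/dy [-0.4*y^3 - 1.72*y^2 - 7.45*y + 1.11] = -1.2*y^2 - 3.44*y - 7.45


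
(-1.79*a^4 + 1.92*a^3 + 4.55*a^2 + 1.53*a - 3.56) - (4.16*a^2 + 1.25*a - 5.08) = -1.79*a^4 + 1.92*a^3 + 0.39*a^2 + 0.28*a + 1.52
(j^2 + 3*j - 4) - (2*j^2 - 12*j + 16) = -j^2 + 15*j - 20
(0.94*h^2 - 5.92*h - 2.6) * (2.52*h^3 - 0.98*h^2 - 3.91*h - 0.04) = 2.3688*h^5 - 15.8396*h^4 - 4.4258*h^3 + 25.6576*h^2 + 10.4028*h + 0.104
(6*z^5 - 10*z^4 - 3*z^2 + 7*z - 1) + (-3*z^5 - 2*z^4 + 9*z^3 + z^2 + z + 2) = 3*z^5 - 12*z^4 + 9*z^3 - 2*z^2 + 8*z + 1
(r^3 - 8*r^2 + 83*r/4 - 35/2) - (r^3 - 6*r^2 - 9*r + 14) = -2*r^2 + 119*r/4 - 63/2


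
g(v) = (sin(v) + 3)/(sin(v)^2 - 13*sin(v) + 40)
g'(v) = (-2*sin(v)*cos(v) + 13*cos(v))*(sin(v) + 3)/(sin(v)^2 - 13*sin(v) + 40)^2 + cos(v)/(sin(v)^2 - 13*sin(v) + 40)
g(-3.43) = 0.09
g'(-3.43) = -0.06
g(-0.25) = 0.06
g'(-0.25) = 0.04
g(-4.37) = 0.14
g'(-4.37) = -0.03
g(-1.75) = 0.04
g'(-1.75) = -0.01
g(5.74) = 0.05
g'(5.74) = 0.03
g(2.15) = 0.13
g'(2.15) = -0.05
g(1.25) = 0.14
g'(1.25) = 0.03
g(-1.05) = 0.04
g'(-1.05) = 0.02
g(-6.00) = 0.09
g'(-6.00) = 0.06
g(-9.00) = 0.06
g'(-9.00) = -0.04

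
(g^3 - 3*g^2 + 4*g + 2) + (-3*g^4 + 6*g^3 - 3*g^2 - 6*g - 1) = -3*g^4 + 7*g^3 - 6*g^2 - 2*g + 1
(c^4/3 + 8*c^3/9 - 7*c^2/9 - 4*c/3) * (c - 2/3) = c^5/3 + 2*c^4/3 - 37*c^3/27 - 22*c^2/27 + 8*c/9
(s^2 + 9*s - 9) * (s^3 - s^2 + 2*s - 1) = s^5 + 8*s^4 - 16*s^3 + 26*s^2 - 27*s + 9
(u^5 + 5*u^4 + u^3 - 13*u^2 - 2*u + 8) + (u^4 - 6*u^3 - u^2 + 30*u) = u^5 + 6*u^4 - 5*u^3 - 14*u^2 + 28*u + 8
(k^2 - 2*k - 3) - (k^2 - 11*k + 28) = 9*k - 31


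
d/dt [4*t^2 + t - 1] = 8*t + 1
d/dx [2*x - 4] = 2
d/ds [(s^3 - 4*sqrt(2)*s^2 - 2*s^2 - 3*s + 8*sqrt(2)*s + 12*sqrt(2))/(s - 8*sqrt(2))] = 2*(s^3 - 14*sqrt(2)*s^2 - s^2 + 16*sqrt(2)*s + 64*s - 64 + 6*sqrt(2))/(s^2 - 16*sqrt(2)*s + 128)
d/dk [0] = 0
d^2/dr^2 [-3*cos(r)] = 3*cos(r)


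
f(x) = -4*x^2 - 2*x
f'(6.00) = -50.00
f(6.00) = -156.00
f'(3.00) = -26.00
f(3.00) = -42.00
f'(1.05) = -10.40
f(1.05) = -6.51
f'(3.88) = -33.04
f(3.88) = -67.98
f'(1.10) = -10.80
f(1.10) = -7.04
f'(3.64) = -31.12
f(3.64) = -60.28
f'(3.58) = -30.64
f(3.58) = -58.43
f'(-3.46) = 25.68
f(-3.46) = -40.97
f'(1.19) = -11.52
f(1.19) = -8.04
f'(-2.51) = 18.08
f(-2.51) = -20.18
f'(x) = -8*x - 2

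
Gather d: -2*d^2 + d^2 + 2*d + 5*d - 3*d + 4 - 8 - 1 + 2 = -d^2 + 4*d - 3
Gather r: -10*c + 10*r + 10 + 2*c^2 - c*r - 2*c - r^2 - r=2*c^2 - 12*c - r^2 + r*(9 - c) + 10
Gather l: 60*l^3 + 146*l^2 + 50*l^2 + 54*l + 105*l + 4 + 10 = 60*l^3 + 196*l^2 + 159*l + 14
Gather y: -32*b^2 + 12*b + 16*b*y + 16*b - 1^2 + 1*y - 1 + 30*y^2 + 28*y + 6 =-32*b^2 + 28*b + 30*y^2 + y*(16*b + 29) + 4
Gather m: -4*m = -4*m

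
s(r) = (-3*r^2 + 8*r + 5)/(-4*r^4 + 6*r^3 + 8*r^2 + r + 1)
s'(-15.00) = 0.00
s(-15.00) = 0.00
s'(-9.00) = 0.00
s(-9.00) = 0.01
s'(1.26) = -0.62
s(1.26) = 0.61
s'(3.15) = 0.10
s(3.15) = -0.00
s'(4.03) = 0.00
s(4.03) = 0.02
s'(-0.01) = 3.92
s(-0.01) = 4.97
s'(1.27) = -0.60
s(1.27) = 0.61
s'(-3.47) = 0.05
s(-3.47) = 0.08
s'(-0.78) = 54.26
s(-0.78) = -4.04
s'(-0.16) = 12.44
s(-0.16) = 3.58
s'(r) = (8 - 6*r)/(-4*r^4 + 6*r^3 + 8*r^2 + r + 1) + (-3*r^2 + 8*r + 5)*(16*r^3 - 18*r^2 - 16*r - 1)/(-4*r^4 + 6*r^3 + 8*r^2 + r + 1)^2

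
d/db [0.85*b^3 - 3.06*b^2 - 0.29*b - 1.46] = 2.55*b^2 - 6.12*b - 0.29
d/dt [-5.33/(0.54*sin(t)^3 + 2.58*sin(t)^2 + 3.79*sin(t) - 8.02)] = (8.6346*sin(t)^2 + 27.5028*sin(t) + 20.2007)*cos(t)/(0.54*sin(t)^3 + 2.58*sin(t)^2 + 3.79*sin(t) - 8.02)^2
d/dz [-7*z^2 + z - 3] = 1 - 14*z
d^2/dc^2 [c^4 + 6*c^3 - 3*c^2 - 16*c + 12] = 12*c^2 + 36*c - 6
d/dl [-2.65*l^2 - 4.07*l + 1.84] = -5.3*l - 4.07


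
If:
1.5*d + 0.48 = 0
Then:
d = -0.32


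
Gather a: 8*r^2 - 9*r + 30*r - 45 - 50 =8*r^2 + 21*r - 95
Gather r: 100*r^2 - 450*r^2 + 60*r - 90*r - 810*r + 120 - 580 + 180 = -350*r^2 - 840*r - 280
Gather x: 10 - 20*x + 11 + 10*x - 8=13 - 10*x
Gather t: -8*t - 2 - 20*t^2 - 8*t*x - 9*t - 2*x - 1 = -20*t^2 + t*(-8*x - 17) - 2*x - 3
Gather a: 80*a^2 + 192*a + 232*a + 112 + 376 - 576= 80*a^2 + 424*a - 88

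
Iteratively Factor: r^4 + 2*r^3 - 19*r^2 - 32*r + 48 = (r - 1)*(r^3 + 3*r^2 - 16*r - 48) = (r - 4)*(r - 1)*(r^2 + 7*r + 12) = (r - 4)*(r - 1)*(r + 4)*(r + 3)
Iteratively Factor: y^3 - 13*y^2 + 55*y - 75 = (y - 5)*(y^2 - 8*y + 15) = (y - 5)*(y - 3)*(y - 5)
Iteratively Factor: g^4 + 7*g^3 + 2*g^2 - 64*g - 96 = (g + 4)*(g^3 + 3*g^2 - 10*g - 24) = (g - 3)*(g + 4)*(g^2 + 6*g + 8) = (g - 3)*(g + 4)^2*(g + 2)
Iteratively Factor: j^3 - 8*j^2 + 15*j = (j - 3)*(j^2 - 5*j) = (j - 5)*(j - 3)*(j)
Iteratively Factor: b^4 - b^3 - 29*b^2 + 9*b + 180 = (b + 4)*(b^3 - 5*b^2 - 9*b + 45) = (b + 3)*(b + 4)*(b^2 - 8*b + 15) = (b - 3)*(b + 3)*(b + 4)*(b - 5)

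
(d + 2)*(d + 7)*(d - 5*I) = d^3 + 9*d^2 - 5*I*d^2 + 14*d - 45*I*d - 70*I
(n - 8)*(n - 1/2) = n^2 - 17*n/2 + 4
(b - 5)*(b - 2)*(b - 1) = b^3 - 8*b^2 + 17*b - 10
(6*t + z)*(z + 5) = 6*t*z + 30*t + z^2 + 5*z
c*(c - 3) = c^2 - 3*c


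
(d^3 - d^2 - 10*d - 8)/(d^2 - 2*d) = (d^3 - d^2 - 10*d - 8)/(d*(d - 2))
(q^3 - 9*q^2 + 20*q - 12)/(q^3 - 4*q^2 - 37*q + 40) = (q^2 - 8*q + 12)/(q^2 - 3*q - 40)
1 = 1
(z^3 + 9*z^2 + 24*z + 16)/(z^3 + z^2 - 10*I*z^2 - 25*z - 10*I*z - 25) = (z^2 + 8*z + 16)/(z^2 - 10*I*z - 25)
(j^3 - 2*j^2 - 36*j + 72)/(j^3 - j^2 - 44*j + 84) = (j + 6)/(j + 7)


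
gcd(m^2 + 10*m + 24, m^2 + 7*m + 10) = 1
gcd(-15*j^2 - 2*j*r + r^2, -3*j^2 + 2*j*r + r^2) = 3*j + r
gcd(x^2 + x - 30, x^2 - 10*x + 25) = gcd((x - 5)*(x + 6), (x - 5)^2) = x - 5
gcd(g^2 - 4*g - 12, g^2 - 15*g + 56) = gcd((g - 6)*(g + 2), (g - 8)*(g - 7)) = 1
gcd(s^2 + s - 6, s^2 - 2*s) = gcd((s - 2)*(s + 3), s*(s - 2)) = s - 2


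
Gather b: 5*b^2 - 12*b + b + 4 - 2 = 5*b^2 - 11*b + 2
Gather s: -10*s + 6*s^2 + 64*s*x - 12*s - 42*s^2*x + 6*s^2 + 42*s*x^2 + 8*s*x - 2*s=s^2*(12 - 42*x) + s*(42*x^2 + 72*x - 24)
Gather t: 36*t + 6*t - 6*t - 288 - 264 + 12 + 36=36*t - 504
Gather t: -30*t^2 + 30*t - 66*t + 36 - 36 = -30*t^2 - 36*t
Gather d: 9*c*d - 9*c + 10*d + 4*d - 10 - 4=-9*c + d*(9*c + 14) - 14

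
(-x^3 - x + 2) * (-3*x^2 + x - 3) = 3*x^5 - x^4 + 6*x^3 - 7*x^2 + 5*x - 6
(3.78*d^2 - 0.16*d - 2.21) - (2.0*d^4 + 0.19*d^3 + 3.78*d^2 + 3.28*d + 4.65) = -2.0*d^4 - 0.19*d^3 - 3.44*d - 6.86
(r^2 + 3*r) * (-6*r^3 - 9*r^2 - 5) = -6*r^5 - 27*r^4 - 27*r^3 - 5*r^2 - 15*r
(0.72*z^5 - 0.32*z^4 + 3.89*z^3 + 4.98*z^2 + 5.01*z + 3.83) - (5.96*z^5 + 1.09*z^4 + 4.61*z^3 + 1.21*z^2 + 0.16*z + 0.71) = -5.24*z^5 - 1.41*z^4 - 0.72*z^3 + 3.77*z^2 + 4.85*z + 3.12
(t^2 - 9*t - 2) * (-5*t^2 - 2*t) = -5*t^4 + 43*t^3 + 28*t^2 + 4*t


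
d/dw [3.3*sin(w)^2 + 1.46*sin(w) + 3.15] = (6.6*sin(w) + 1.46)*cos(w)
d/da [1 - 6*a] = -6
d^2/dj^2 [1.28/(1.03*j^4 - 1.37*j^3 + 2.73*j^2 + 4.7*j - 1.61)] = ((-15.8208*j^2 + 10.5216*j - 6.9888)*(1.03*j^4 - 1.37*j^3 + 2.73*j^2 + 4.7*j - 1.61) + 1.28*(4.12*j^3 - 4.11*j^2 + 5.46*j + 4.7)*(8.24*j^3 - 8.22*j^2 + 10.92*j + 9.4))/(1.03*j^4 - 1.37*j^3 + 2.73*j^2 + 4.7*j - 1.61)^3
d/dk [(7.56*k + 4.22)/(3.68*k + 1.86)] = (-5.40224*k - 2.73048)/(3.68*k + 1.86)^3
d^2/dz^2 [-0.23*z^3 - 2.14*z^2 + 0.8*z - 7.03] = -1.38*z - 4.28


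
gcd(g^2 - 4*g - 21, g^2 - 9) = g + 3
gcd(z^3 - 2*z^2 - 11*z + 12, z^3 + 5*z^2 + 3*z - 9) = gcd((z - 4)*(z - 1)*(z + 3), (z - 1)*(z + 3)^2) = z^2 + 2*z - 3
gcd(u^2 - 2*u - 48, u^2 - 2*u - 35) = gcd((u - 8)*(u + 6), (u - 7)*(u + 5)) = 1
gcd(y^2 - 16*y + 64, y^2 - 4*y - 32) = y - 8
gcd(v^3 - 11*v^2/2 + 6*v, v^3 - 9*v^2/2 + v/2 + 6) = v^2 - 11*v/2 + 6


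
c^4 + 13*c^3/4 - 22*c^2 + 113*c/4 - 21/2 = (c - 2)*(c - 1)*(c - 3/4)*(c + 7)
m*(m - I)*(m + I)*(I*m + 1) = I*m^4 + m^3 + I*m^2 + m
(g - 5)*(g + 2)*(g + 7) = g^3 + 4*g^2 - 31*g - 70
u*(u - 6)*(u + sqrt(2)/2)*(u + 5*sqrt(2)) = u^4 - 6*u^3 + 11*sqrt(2)*u^3/2 - 33*sqrt(2)*u^2 + 5*u^2 - 30*u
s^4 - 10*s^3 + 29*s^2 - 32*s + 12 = (s - 6)*(s - 2)*(s - 1)^2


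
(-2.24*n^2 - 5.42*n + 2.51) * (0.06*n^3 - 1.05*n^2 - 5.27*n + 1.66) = -0.1344*n^5 + 2.0268*n^4 + 17.6464*n^3 + 22.2095*n^2 - 22.2249*n + 4.1666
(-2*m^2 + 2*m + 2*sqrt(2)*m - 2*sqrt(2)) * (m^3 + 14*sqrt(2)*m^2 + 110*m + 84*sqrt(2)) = -2*m^5 - 26*sqrt(2)*m^4 + 2*m^4 - 164*m^3 + 26*sqrt(2)*m^3 + 52*sqrt(2)*m^2 + 164*m^2 - 52*sqrt(2)*m + 336*m - 336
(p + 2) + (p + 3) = 2*p + 5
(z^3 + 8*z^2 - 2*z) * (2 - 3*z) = -3*z^4 - 22*z^3 + 22*z^2 - 4*z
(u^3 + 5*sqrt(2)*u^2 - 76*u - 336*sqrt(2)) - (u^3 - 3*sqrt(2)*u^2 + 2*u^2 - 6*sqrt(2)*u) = -2*u^2 + 8*sqrt(2)*u^2 - 76*u + 6*sqrt(2)*u - 336*sqrt(2)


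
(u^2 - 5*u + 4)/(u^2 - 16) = (u - 1)/(u + 4)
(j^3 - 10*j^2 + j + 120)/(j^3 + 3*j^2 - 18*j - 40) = (j^3 - 10*j^2 + j + 120)/(j^3 + 3*j^2 - 18*j - 40)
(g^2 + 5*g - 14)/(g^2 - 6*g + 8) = (g + 7)/(g - 4)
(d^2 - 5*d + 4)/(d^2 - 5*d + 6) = (d^2 - 5*d + 4)/(d^2 - 5*d + 6)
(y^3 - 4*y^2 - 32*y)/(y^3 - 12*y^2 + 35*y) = (y^2 - 4*y - 32)/(y^2 - 12*y + 35)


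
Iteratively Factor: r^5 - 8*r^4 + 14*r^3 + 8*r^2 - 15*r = (r - 5)*(r^4 - 3*r^3 - r^2 + 3*r) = (r - 5)*(r - 1)*(r^3 - 2*r^2 - 3*r) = r*(r - 5)*(r - 1)*(r^2 - 2*r - 3) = r*(r - 5)*(r - 1)*(r + 1)*(r - 3)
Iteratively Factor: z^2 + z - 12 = (z + 4)*(z - 3)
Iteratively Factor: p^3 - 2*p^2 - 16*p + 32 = (p - 2)*(p^2 - 16) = (p - 4)*(p - 2)*(p + 4)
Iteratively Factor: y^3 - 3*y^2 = (y)*(y^2 - 3*y) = y*(y - 3)*(y)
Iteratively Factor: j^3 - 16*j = (j + 4)*(j^2 - 4*j) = j*(j + 4)*(j - 4)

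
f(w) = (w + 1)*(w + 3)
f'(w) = 2*w + 4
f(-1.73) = -0.93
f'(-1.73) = 0.54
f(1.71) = 12.76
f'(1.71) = 7.42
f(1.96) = 14.68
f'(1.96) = 7.92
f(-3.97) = 2.88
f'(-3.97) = -3.94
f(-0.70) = 0.69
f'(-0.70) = 2.60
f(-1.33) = -0.55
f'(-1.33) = 1.34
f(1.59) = 11.89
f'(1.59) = 7.18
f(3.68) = 31.26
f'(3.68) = 11.36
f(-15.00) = 168.00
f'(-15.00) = -26.00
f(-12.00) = 99.00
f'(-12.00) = -20.00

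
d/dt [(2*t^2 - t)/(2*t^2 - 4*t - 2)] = (-3*t^2 - 4*t + 1)/(2*(t^4 - 4*t^3 + 2*t^2 + 4*t + 1))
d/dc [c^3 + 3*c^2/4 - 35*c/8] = 3*c^2 + 3*c/2 - 35/8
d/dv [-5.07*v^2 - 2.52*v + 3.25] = -10.14*v - 2.52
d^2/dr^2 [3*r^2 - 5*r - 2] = 6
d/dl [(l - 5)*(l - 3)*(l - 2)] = 3*l^2 - 20*l + 31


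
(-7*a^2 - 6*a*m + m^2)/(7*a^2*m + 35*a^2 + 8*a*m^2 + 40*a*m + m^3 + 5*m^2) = (-7*a + m)/(7*a*m + 35*a + m^2 + 5*m)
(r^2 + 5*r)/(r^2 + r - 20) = r/(r - 4)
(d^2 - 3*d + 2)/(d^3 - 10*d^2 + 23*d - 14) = 1/(d - 7)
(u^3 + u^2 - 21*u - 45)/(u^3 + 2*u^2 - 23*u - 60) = (u + 3)/(u + 4)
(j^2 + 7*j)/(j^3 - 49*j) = 1/(j - 7)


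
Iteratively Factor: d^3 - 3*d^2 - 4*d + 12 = (d + 2)*(d^2 - 5*d + 6) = (d - 3)*(d + 2)*(d - 2)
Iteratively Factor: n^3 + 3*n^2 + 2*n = (n)*(n^2 + 3*n + 2) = n*(n + 2)*(n + 1)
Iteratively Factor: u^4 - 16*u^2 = (u - 4)*(u^3 + 4*u^2) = u*(u - 4)*(u^2 + 4*u) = u^2*(u - 4)*(u + 4)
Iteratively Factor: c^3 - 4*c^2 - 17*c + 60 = (c - 5)*(c^2 + c - 12) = (c - 5)*(c - 3)*(c + 4)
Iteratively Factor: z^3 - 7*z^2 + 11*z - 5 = (z - 5)*(z^2 - 2*z + 1) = (z - 5)*(z - 1)*(z - 1)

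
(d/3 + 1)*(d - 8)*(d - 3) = d^3/3 - 8*d^2/3 - 3*d + 24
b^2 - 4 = (b - 2)*(b + 2)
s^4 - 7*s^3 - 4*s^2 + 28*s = s*(s - 7)*(s - 2)*(s + 2)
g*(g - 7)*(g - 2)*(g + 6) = g^4 - 3*g^3 - 40*g^2 + 84*g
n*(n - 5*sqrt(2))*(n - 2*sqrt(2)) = n^3 - 7*sqrt(2)*n^2 + 20*n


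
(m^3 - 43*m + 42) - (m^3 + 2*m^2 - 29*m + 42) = -2*m^2 - 14*m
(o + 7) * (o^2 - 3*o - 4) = o^3 + 4*o^2 - 25*o - 28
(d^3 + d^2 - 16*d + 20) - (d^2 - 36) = d^3 - 16*d + 56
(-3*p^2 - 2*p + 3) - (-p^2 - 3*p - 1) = -2*p^2 + p + 4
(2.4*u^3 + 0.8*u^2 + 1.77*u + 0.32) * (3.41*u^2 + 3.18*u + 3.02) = 8.184*u^5 + 10.36*u^4 + 15.8277*u^3 + 9.1358*u^2 + 6.363*u + 0.9664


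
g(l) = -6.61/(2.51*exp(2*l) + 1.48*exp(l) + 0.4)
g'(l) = -6.61*(-5.02*exp(2*l) - 1.48*exp(l))/(2.51*exp(2*l) + 1.48*exp(l) + 0.4)^2 = (33.1822*exp(l) + 9.7828)*exp(l)/(2.51*exp(2*l) + 1.48*exp(l) + 0.4)^2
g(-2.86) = -13.41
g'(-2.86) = 2.75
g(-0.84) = -4.39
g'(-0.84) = 4.58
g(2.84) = -0.01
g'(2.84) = 0.02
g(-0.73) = -3.90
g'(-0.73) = 4.32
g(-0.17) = -1.92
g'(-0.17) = 2.70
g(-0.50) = -2.98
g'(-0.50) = 3.68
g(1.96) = -0.05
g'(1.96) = 0.09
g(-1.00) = -5.15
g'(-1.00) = 4.91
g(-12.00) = -16.52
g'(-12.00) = 0.00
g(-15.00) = -16.52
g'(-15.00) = 0.00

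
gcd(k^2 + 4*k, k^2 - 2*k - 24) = k + 4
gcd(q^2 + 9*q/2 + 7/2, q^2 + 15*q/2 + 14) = q + 7/2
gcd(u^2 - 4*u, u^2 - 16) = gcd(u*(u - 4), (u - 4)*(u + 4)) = u - 4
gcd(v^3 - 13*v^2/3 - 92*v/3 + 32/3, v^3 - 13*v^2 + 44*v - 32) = v - 8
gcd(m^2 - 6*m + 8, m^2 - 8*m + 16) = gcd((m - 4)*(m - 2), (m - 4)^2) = m - 4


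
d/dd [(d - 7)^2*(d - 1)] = 3*(d - 7)*(d - 3)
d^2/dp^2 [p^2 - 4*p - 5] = 2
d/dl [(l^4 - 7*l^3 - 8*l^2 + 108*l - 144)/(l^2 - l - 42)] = 2*(l^5 - 5*l^4 - 77*l^3 + 391*l^2 + 480*l - 2340)/(l^4 - 2*l^3 - 83*l^2 + 84*l + 1764)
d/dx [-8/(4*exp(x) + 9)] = 32*exp(x)/(4*exp(x) + 9)^2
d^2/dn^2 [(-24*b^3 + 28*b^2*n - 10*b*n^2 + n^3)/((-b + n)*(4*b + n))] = b^2*(272*b^3 - 336*b^2*n + 456*b*n^2 - 142*n^3)/(64*b^6 - 144*b^5*n + 60*b^4*n^2 + 45*b^3*n^3 - 15*b^2*n^4 - 9*b*n^5 - n^6)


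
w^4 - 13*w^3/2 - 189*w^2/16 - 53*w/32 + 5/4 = (w - 8)*(w - 1/4)*(w + 1/2)*(w + 5/4)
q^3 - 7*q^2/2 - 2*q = q*(q - 4)*(q + 1/2)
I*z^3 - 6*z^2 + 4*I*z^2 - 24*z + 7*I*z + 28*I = (z + 4)*(z + 7*I)*(I*z + 1)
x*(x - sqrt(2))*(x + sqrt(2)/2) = x^3 - sqrt(2)*x^2/2 - x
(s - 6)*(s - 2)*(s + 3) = s^3 - 5*s^2 - 12*s + 36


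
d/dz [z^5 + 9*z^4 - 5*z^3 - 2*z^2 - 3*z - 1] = 5*z^4 + 36*z^3 - 15*z^2 - 4*z - 3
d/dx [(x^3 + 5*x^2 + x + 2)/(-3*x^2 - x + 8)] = (-3*x^4 - 2*x^3 + 22*x^2 + 92*x + 10)/(9*x^4 + 6*x^3 - 47*x^2 - 16*x + 64)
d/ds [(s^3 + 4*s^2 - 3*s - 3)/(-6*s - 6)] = s*(-2*s^2 - 7*s - 8)/(6*(s^2 + 2*s + 1))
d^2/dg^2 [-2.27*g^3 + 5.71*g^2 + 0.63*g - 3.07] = 11.42 - 13.62*g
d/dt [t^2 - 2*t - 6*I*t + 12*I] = 2*t - 2 - 6*I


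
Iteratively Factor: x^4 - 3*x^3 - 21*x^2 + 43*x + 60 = (x - 3)*(x^3 - 21*x - 20) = (x - 3)*(x + 4)*(x^2 - 4*x - 5) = (x - 3)*(x + 1)*(x + 4)*(x - 5)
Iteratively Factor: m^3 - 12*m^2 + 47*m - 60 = (m - 4)*(m^2 - 8*m + 15) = (m - 4)*(m - 3)*(m - 5)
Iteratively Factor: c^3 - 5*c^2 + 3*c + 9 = (c - 3)*(c^2 - 2*c - 3) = (c - 3)*(c + 1)*(c - 3)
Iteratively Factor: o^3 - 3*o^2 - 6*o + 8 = (o + 2)*(o^2 - 5*o + 4) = (o - 4)*(o + 2)*(o - 1)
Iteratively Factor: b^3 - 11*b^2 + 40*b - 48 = (b - 4)*(b^2 - 7*b + 12) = (b - 4)*(b - 3)*(b - 4)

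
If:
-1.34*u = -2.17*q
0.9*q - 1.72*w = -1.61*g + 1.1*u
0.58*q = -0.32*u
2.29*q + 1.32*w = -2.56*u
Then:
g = 0.00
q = 0.00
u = 0.00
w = 0.00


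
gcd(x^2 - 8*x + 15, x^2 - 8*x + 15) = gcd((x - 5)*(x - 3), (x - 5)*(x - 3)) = x^2 - 8*x + 15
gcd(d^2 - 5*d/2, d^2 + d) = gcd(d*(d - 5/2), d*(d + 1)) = d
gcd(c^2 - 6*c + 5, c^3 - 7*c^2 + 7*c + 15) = c - 5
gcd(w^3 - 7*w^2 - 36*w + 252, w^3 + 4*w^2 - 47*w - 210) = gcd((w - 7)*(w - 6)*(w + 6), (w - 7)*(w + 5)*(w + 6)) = w^2 - w - 42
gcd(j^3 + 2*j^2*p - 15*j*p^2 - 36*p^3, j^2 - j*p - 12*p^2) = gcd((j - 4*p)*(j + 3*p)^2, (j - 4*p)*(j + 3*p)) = -j^2 + j*p + 12*p^2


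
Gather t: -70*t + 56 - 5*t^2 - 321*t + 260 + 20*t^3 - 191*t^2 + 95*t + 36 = 20*t^3 - 196*t^2 - 296*t + 352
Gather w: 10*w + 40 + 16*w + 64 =26*w + 104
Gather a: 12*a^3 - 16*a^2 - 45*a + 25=12*a^3 - 16*a^2 - 45*a + 25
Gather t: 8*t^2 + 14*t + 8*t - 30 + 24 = 8*t^2 + 22*t - 6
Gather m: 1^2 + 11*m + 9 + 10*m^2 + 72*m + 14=10*m^2 + 83*m + 24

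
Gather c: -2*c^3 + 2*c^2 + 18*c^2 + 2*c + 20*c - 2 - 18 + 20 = -2*c^3 + 20*c^2 + 22*c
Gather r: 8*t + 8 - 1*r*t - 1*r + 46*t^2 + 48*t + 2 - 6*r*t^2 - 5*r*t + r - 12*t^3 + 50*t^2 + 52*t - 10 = r*(-6*t^2 - 6*t) - 12*t^3 + 96*t^2 + 108*t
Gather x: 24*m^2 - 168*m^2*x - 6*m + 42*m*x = 24*m^2 - 6*m + x*(-168*m^2 + 42*m)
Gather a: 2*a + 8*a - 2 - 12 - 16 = 10*a - 30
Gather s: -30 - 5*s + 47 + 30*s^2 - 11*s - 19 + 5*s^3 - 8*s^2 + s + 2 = 5*s^3 + 22*s^2 - 15*s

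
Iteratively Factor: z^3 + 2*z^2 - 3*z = (z - 1)*(z^2 + 3*z) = z*(z - 1)*(z + 3)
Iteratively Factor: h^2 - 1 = (h - 1)*(h + 1)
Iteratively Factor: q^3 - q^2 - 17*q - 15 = (q + 3)*(q^2 - 4*q - 5) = (q + 1)*(q + 3)*(q - 5)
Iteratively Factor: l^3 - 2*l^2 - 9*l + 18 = (l - 3)*(l^2 + l - 6) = (l - 3)*(l - 2)*(l + 3)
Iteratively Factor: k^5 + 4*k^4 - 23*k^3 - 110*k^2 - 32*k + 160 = (k - 1)*(k^4 + 5*k^3 - 18*k^2 - 128*k - 160) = (k - 1)*(k + 4)*(k^3 + k^2 - 22*k - 40) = (k - 1)*(k + 4)^2*(k^2 - 3*k - 10) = (k - 1)*(k + 2)*(k + 4)^2*(k - 5)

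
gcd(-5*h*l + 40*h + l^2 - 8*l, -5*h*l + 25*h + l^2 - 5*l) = 5*h - l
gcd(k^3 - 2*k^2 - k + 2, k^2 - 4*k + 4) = k - 2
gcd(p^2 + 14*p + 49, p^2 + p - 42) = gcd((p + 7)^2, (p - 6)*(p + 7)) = p + 7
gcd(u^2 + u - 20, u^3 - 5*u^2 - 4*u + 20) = 1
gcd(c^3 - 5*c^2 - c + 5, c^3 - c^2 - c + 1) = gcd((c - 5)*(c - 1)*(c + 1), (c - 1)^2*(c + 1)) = c^2 - 1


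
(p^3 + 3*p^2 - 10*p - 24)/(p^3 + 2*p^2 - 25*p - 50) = (p^2 + p - 12)/(p^2 - 25)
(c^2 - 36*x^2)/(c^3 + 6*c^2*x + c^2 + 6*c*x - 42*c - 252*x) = (c - 6*x)/(c^2 + c - 42)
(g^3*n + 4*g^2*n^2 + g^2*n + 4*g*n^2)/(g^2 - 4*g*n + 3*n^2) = g*n*(g^2 + 4*g*n + g + 4*n)/(g^2 - 4*g*n + 3*n^2)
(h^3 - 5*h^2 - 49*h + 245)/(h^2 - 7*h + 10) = (h^2 - 49)/(h - 2)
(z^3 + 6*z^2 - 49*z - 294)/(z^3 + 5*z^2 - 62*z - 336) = (z - 7)/(z - 8)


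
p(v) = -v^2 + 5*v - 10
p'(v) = 5 - 2*v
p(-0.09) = -10.46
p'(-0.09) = 5.18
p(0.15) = -9.27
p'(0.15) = 4.70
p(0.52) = -7.67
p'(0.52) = 3.96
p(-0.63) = -13.55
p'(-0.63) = 6.26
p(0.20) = -9.04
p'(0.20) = 4.60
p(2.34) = -3.78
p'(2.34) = 0.32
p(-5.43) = -66.63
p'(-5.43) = 15.86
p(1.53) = -4.69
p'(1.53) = 1.94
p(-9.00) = -136.00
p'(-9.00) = 23.00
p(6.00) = -16.00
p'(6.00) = -7.00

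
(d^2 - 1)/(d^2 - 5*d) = (d^2 - 1)/(d*(d - 5))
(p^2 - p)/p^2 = (p - 1)/p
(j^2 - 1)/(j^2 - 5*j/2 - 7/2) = 2*(j - 1)/(2*j - 7)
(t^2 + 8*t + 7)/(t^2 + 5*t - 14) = (t + 1)/(t - 2)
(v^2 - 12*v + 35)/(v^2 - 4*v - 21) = (v - 5)/(v + 3)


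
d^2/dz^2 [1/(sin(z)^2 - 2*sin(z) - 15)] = 2*(-2*sin(z)^4 + 3*sin(z)^3 - 29*sin(z)^2 + 9*sin(z) + 19)/((sin(z) - 5)^3*(sin(z) + 3)^3)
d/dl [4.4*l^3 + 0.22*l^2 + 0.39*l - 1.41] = 13.2*l^2 + 0.44*l + 0.39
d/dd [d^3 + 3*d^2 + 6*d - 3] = 3*d^2 + 6*d + 6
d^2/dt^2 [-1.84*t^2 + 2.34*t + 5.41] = -3.68000000000000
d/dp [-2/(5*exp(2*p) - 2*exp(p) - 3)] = (20*exp(p) - 4)*exp(p)/(-5*exp(2*p) + 2*exp(p) + 3)^2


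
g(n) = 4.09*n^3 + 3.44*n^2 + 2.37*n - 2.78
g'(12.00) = 1851.81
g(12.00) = 7588.54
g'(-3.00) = 92.16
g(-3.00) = -89.36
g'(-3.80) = 153.40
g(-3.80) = -186.54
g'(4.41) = 271.34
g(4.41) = 425.36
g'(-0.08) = 1.90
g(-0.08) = -2.95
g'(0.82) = 16.26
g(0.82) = 3.73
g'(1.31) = 32.44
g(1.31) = 15.42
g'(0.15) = 3.68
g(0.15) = -2.33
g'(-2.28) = 50.47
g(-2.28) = -38.78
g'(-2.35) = 53.96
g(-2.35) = -42.43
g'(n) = 12.27*n^2 + 6.88*n + 2.37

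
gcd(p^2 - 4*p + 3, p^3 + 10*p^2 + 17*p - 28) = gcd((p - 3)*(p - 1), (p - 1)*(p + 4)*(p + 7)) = p - 1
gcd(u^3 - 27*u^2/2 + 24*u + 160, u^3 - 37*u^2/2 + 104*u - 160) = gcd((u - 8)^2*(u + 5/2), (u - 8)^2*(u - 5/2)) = u^2 - 16*u + 64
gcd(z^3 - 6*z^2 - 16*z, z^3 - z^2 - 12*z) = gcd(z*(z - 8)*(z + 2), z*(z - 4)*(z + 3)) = z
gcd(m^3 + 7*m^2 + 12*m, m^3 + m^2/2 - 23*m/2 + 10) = m + 4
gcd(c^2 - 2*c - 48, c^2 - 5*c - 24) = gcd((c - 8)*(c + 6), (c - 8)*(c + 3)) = c - 8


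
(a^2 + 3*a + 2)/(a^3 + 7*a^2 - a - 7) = (a + 2)/(a^2 + 6*a - 7)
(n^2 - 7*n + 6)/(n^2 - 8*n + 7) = (n - 6)/(n - 7)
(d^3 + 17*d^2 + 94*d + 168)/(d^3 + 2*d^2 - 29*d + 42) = (d^2 + 10*d + 24)/(d^2 - 5*d + 6)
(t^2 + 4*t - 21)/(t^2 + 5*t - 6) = (t^2 + 4*t - 21)/(t^2 + 5*t - 6)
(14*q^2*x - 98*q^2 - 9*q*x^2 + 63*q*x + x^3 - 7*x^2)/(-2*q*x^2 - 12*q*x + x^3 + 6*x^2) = (-7*q*x + 49*q + x^2 - 7*x)/(x*(x + 6))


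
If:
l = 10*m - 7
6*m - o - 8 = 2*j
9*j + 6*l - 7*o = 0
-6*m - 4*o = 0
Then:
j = -166/139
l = 67/139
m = 104/139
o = -156/139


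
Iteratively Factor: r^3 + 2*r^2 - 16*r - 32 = (r + 2)*(r^2 - 16) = (r + 2)*(r + 4)*(r - 4)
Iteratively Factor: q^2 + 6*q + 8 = (q + 4)*(q + 2)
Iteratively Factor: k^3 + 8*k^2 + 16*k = (k + 4)*(k^2 + 4*k) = (k + 4)^2*(k)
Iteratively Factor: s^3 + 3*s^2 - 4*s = (s)*(s^2 + 3*s - 4) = s*(s + 4)*(s - 1)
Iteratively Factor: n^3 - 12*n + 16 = (n + 4)*(n^2 - 4*n + 4) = (n - 2)*(n + 4)*(n - 2)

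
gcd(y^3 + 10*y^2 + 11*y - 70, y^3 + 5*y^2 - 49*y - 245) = y^2 + 12*y + 35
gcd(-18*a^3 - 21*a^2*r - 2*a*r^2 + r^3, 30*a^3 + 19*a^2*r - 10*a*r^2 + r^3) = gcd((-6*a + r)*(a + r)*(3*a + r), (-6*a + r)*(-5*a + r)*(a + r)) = -6*a^2 - 5*a*r + r^2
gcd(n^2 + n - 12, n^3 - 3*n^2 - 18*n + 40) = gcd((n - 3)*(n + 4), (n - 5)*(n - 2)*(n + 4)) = n + 4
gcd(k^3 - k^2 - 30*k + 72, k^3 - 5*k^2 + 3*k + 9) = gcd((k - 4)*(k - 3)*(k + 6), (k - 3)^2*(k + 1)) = k - 3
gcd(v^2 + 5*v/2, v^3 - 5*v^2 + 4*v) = v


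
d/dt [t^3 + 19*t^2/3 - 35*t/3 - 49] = 3*t^2 + 38*t/3 - 35/3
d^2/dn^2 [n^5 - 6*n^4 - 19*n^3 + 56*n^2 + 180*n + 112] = 20*n^3 - 72*n^2 - 114*n + 112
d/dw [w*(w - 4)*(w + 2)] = 3*w^2 - 4*w - 8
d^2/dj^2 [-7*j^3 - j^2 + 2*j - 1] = -42*j - 2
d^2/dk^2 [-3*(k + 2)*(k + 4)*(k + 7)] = -18*k - 78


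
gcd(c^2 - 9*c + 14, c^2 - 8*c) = 1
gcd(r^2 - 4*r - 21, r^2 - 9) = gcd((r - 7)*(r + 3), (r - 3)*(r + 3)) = r + 3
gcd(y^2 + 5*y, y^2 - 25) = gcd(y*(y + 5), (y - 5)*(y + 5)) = y + 5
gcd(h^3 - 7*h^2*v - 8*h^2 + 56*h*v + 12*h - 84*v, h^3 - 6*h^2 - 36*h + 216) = h - 6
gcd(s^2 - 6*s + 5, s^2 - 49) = 1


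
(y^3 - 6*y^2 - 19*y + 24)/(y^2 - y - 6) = (-y^3 + 6*y^2 + 19*y - 24)/(-y^2 + y + 6)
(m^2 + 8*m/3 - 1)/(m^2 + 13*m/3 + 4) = (3*m - 1)/(3*m + 4)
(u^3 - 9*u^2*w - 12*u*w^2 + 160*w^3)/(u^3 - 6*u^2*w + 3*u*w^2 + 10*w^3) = (u^2 - 4*u*w - 32*w^2)/(u^2 - u*w - 2*w^2)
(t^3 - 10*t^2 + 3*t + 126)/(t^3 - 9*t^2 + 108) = (t - 7)/(t - 6)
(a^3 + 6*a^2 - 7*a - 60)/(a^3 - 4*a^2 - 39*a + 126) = (a^2 + 9*a + 20)/(a^2 - a - 42)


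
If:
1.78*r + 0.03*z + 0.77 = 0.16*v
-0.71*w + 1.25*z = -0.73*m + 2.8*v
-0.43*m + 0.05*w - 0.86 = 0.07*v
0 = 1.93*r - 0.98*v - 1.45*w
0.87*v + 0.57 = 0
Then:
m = -1.92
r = -0.48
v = -0.66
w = -0.20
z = -0.46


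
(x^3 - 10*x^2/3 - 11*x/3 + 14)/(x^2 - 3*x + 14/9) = 3*(x^2 - x - 6)/(3*x - 2)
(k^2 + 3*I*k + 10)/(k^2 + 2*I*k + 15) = (k - 2*I)/(k - 3*I)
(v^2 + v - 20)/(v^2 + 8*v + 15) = (v - 4)/(v + 3)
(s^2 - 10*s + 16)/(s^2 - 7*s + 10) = (s - 8)/(s - 5)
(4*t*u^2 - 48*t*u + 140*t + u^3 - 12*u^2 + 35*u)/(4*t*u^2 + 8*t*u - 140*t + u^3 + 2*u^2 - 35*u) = (u - 7)/(u + 7)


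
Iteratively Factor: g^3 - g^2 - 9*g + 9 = (g + 3)*(g^2 - 4*g + 3) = (g - 3)*(g + 3)*(g - 1)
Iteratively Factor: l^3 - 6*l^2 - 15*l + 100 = (l + 4)*(l^2 - 10*l + 25) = (l - 5)*(l + 4)*(l - 5)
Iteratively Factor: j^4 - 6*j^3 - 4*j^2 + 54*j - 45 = (j + 3)*(j^3 - 9*j^2 + 23*j - 15) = (j - 3)*(j + 3)*(j^2 - 6*j + 5) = (j - 5)*(j - 3)*(j + 3)*(j - 1)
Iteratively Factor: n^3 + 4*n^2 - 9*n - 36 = (n + 4)*(n^2 - 9) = (n - 3)*(n + 4)*(n + 3)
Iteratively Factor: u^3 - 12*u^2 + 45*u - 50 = (u - 5)*(u^2 - 7*u + 10) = (u - 5)^2*(u - 2)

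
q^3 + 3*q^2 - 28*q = q*(q - 4)*(q + 7)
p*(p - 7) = p^2 - 7*p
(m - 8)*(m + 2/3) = m^2 - 22*m/3 - 16/3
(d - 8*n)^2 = d^2 - 16*d*n + 64*n^2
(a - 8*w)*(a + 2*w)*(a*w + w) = a^3*w - 6*a^2*w^2 + a^2*w - 16*a*w^3 - 6*a*w^2 - 16*w^3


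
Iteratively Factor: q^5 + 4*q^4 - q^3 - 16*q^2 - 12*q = (q)*(q^4 + 4*q^3 - q^2 - 16*q - 12) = q*(q + 1)*(q^3 + 3*q^2 - 4*q - 12) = q*(q + 1)*(q + 3)*(q^2 - 4) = q*(q + 1)*(q + 2)*(q + 3)*(q - 2)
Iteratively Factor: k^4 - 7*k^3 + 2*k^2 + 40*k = (k - 4)*(k^3 - 3*k^2 - 10*k) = k*(k - 4)*(k^2 - 3*k - 10) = k*(k - 5)*(k - 4)*(k + 2)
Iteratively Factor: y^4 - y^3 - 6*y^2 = (y)*(y^3 - y^2 - 6*y) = y*(y + 2)*(y^2 - 3*y) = y*(y - 3)*(y + 2)*(y)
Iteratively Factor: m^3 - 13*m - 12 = (m + 3)*(m^2 - 3*m - 4) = (m + 1)*(m + 3)*(m - 4)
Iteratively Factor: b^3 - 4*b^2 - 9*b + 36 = (b - 3)*(b^2 - b - 12) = (b - 4)*(b - 3)*(b + 3)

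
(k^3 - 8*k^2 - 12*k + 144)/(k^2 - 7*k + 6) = (k^2 - 2*k - 24)/(k - 1)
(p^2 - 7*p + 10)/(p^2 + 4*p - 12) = (p - 5)/(p + 6)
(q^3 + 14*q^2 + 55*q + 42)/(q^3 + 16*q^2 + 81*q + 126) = (q + 1)/(q + 3)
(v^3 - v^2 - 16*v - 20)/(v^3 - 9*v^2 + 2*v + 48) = (v^2 - 3*v - 10)/(v^2 - 11*v + 24)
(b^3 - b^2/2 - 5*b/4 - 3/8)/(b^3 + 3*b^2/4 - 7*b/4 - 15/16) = 2*(4*b^2 - 4*b - 3)/(8*b^2 + 2*b - 15)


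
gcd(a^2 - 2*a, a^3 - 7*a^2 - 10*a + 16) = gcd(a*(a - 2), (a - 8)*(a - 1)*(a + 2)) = 1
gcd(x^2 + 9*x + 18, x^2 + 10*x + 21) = x + 3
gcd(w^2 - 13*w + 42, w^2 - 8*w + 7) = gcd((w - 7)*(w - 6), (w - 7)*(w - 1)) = w - 7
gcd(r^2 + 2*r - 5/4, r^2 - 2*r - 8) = 1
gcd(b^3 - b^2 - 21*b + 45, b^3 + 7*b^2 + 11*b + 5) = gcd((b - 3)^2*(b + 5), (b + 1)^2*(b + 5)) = b + 5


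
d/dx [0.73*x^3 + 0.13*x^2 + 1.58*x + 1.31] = 2.19*x^2 + 0.26*x + 1.58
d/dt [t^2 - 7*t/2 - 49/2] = 2*t - 7/2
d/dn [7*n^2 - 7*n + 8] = 14*n - 7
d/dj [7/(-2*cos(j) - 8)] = -7*sin(j)/(2*(cos(j) + 4)^2)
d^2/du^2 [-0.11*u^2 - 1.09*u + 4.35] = -0.220000000000000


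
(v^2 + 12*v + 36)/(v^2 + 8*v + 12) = (v + 6)/(v + 2)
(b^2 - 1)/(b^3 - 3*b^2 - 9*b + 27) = (b^2 - 1)/(b^3 - 3*b^2 - 9*b + 27)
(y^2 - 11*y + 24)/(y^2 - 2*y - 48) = (y - 3)/(y + 6)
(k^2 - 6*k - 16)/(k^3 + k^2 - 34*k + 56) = (k^2 - 6*k - 16)/(k^3 + k^2 - 34*k + 56)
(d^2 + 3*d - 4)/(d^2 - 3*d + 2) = (d + 4)/(d - 2)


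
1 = 1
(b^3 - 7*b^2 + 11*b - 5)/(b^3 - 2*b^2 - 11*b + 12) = (b^2 - 6*b + 5)/(b^2 - b - 12)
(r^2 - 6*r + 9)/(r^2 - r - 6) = (r - 3)/(r + 2)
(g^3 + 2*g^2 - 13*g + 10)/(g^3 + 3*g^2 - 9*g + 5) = (g - 2)/(g - 1)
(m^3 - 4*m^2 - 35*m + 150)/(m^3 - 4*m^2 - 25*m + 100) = (m^2 + m - 30)/(m^2 + m - 20)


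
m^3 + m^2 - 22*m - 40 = (m - 5)*(m + 2)*(m + 4)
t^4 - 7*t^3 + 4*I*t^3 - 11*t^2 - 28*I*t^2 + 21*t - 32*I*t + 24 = (t - 8)*(t + 1)*(t + I)*(t + 3*I)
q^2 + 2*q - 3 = (q - 1)*(q + 3)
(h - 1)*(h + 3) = h^2 + 2*h - 3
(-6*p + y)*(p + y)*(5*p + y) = -30*p^3 - 31*p^2*y + y^3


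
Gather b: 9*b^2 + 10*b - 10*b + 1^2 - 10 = 9*b^2 - 9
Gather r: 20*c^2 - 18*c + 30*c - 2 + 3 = 20*c^2 + 12*c + 1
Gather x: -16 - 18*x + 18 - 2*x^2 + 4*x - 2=-2*x^2 - 14*x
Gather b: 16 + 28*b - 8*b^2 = -8*b^2 + 28*b + 16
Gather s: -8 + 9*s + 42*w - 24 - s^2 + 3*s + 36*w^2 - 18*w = -s^2 + 12*s + 36*w^2 + 24*w - 32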